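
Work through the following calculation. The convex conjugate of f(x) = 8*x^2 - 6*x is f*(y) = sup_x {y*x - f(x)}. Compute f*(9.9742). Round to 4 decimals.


f*(y) = sup_x {y*x - a*x^2 - b*x} = sup_x {(y-b)*x - a*x^2}
FOC: (y - b) - 2a*x = 0 => x* = (y - b)/(2a)
x* = (9.9742 + 6)/(2*8) = 0.9984
f*(9.9742) = (y-b)^2/(4a) = (9.9742 + 6)^2/(4*8)
= 255.1751/32 = 7.9742


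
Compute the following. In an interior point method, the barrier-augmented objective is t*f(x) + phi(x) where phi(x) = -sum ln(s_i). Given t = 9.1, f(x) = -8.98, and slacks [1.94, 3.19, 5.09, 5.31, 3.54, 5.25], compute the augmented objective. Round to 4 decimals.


Step 1: Compute log-barrier.
ln values: [0.6627, 1.16, 1.6273, 1.6696, 1.2641, 1.6582]
phi = -(0.6627 + 1.16 + 1.6273 + 1.6696 + 1.2641 + 1.6582) = -8.0419
Step 2: Compute augmented objective.
t*f(x) = 9.1*-8.98 = -81.718
Total = -81.718 - 8.0419 = -89.7599


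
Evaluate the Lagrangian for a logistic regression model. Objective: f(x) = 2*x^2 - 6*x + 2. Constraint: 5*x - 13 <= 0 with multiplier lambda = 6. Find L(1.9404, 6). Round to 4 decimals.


Step 1: Evaluate f(x).
f(1.9404) = 2*1.9404^2 - 6*1.9404 + 2 = -2.1121
Step 2: Evaluate g(x).
g(1.9404) = 5*1.9404 - 13 = -3.298
Step 3: Compute Lagrangian.
L = -2.1121 + 6*-3.298 = -21.9001


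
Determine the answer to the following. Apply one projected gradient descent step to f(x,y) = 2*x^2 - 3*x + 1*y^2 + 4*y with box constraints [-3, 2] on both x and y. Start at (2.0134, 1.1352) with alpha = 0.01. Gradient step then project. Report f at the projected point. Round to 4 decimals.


Step 1: Compute gradient at (2.0134, 1.1352).
grad_x = 2*2*2.0134 - 3 = 5.0536
grad_y = 2*1*1.1352 + 4 = 6.2704
Step 2: Gradient step.
x_raw = 2.0134 - 0.01*5.0536 = 1.9629
y_raw = 1.1352 - 0.01*6.2704 = 1.0725
Step 3: Project onto [-3, 2].
x_proj = clip(1.9629) = 1.9629
y_proj = clip(1.0725) = 1.0725
Step 4: Evaluate f.
f(1.9629, 1.0725) = 7.2573


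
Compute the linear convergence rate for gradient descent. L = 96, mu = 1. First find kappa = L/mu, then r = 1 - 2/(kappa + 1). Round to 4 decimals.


Step 1: Compute the condition number.
kappa = L/mu = 96/1 = 96.0
Step 2: Compute the convergence rate.
r = 1 - 2/(kappa + 1) = 1 - 2*mu/(L + mu) = (L - mu)/(L + mu) = 95/97 = 0.9794


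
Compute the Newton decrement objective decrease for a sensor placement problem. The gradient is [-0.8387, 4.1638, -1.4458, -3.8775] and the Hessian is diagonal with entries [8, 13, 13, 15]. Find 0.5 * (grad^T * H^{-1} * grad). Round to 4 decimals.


Step 1: H is diagonal, so H^(-1) * g = [-0.1048, 0.3203, -0.1112, -0.2585].
Step 2: g^T H^(-1) g = sum_i g_i^2 / H_ii
  = (-0.8387)^2/8 + (4.1638)^2/13 + (-1.4458)^2/13 + (-3.8775)^2/15
  = 0.0879 + 1.3336 + 0.1608 + 1.0023 = 2.5847
Step 3: Objective decrease = 0.5 * g^T H^(-1) g = 1.2923


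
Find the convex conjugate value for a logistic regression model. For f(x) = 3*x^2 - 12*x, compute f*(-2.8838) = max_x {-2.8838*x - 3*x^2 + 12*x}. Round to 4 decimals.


f*(y) = sup_x {y*x - a*x^2 - b*x} = sup_x {(y-b)*x - a*x^2}
FOC: (y - b) - 2a*x = 0 => x* = (y - b)/(2a)
x* = (-2.8838 + 12)/(2*3) = 1.5194
f*(-2.8838) = (y-b)^2/(4a) = (-2.8838 + 12)^2/(4*3)
= 83.1051/12 = 6.9254


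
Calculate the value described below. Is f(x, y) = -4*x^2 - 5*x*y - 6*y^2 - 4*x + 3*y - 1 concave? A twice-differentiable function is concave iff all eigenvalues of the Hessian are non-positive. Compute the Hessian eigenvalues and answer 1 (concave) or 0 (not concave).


The Hessian of f(x,y) = -4*x^2 - 5*x*y - 6*y^2 - 4*x + 3*y - 1 is:
H = [[-8, -5], [-5, -12]]
Trace = -8 - 12 = -20
Determinant = -8*-12 - (-5)^2 = 71
Discriminant = (-20)^2 - 4*71 = 116.0
Eigenvalues: lambda_1 = -15.3852, lambda_2 = -4.6148
The function is concave.

1


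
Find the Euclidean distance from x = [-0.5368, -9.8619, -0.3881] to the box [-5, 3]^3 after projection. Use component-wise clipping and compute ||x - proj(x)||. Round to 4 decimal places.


Project each component onto [-5, 3].
clip(-0.5368) = -0.5368, clip(-9.8619) = -5.0, clip(-0.3881) = -0.3881
Projection = [-0.5368, -5.0, -0.3881]
Squared diffs: [0.0, 23.6381, 0.0]
Distance = sqrt(23.6381) = 4.8619


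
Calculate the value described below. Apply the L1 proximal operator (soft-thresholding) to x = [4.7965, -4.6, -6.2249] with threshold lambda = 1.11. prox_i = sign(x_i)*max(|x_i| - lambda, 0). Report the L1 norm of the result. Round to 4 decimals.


Soft-thresholding with lambda = 1.11:
prox(4.7965) = sign(4.7965)*max(|4.7965| - 1.11, 0) = 3.6865
prox(-4.6) = sign(-4.6)*max(|-4.6| - 1.11, 0) = -3.49
prox(-6.2249) = sign(-6.2249)*max(|-6.2249| - 1.11, 0) = -5.1149
prox(x) = [3.6865, -3.49, -5.1149]
||prox(x)||_1 = 3.6865 + 3.49 + 5.1149 = 12.2914


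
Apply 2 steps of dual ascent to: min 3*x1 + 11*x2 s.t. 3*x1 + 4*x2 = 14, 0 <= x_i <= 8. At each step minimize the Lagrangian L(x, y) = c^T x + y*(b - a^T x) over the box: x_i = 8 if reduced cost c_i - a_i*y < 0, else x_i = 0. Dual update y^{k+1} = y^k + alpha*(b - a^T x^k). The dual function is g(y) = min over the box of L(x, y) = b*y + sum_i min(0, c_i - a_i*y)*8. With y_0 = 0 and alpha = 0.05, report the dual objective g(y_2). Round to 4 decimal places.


Dual ascent for LP: min 3*x1 + 11*x2, 3*x1 + 4*x2 = 14, 0 <= x_i <= 8
Step 1: y^k = 0.0, reduced costs: (3.0, 11.0)
  x^k = (0.0, 0.0), subgradient = b - a^T x = 14.0
  y^{k+1} = 0.0 + 0.05*14.0 = 0.7
Step 2: y^k = 0.7, reduced costs: (0.9, 8.2)
  x^k = (0.0, 0.0), subgradient = b - a^T x = 14.0
  y^{k+1} = 0.7 + 0.05*14.0 = 1.4
Dual objective at y_2 = 1.4: reduced costs (-1.2, 5.4), box minimizer x = (8.0, 0.0)
g(y_2) = b*y + (c1 - a1*y)*x1 + (c2 - a2*y)*x2 = 14*1.4 + (-1.2)*8.0 + 5.4*0.0 = 19.6 - 9.6 + 0.0 = 10.0


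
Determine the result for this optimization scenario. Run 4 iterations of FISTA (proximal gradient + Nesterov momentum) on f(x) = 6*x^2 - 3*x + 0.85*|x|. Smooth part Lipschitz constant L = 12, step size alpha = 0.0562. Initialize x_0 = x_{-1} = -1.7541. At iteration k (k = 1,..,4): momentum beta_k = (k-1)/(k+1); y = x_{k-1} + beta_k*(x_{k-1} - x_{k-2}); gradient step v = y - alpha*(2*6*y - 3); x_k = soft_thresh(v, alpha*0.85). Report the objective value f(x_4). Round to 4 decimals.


FISTA on f(x) = 6*x^2 - 3*x + 0.85*|x|
L = 12, alpha = 0.0562
Iteration 1: beta = 0.0, y = -1.7541 + 0.0*(-1.7541 + 1.7541) = -1.7541
  grad(y) = -24.0492, v = y - alpha*grad = -0.4025
  prox(v) = soft_thresh(-0.4025, 0.0478) = -0.3548
Iteration 2: beta = 0.3333, y = -0.3548 + 0.3333*(-0.3548 + 1.7541) = 0.1117
  grad(y) = -1.6598, v = y - alpha*grad = 0.205
  prox(v) = soft_thresh(0.205, 0.0478) = 0.1572
Iteration 3: beta = 0.5, y = 0.1572 + 0.5*(0.1572 + 0.3548) = 0.4132
  grad(y) = 1.9581, v = y - alpha*grad = 0.3031
  prox(v) = soft_thresh(0.3031, 0.0478) = 0.2554
Iteration 4: beta = 0.6, y = 0.2554 + 0.6*(0.2554 - 0.1572) = 0.3143
  grad(y) = 0.7711, v = y - alpha*grad = 0.2709
  prox(v) = soft_thresh(0.2709, 0.0478) = 0.2232
f(x_4) = 6*0.2232^2 - 3*0.2232 + 0.85*|0.2232| = -0.181


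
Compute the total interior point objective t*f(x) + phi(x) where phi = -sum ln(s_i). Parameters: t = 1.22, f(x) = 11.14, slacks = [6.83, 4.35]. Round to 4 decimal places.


Step 1: Compute log-barrier.
ln values: [1.9213, 1.4702]
phi = -(1.9213 + 1.4702) = -3.3915
Step 2: Compute augmented objective.
t*f(x) = 1.22*11.14 = 13.5908
Total = 13.5908 - 3.3915 = 10.1993


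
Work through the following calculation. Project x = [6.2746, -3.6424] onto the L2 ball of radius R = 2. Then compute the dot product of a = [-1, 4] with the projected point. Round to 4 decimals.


Step 1: Compute ||x|| (intermediates to 6 decimals).
||x|| = sqrt(6.2746^2 + (-3.6424)^2) = 7.255183
Step 2: Project.
Since ||x|| > R, scale = R/||x|| = 2/7.255183 = 0.275665, proj(x) = scale * x
proj(x) = [1.729688, -1.004082]
Step 3: Dot product.
a^T * proj(x) = -1*1.729688 + 4*(-1.004082) = -5.746


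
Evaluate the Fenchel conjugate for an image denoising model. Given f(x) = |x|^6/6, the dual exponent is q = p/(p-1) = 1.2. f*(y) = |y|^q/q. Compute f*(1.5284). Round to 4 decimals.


The conjugate exponent q satisfies 1/p + 1/q = 1.
p = 6, so q = 6/(6 - 1) = 1.2
|y|^q = 1.5284^1.2 = 1.6637
f*(1.5284) = 1.6637 / 1.2 = 1.3864


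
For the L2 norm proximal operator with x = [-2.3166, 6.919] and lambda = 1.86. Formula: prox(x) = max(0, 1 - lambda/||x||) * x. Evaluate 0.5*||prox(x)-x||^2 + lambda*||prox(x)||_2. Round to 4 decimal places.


Step 1: Compute ||x||.
||x|| = 7.2965
Step 2: Compute scaling factor.
scale = max(0, 1 - 1.86/7.2965) = 0.7451
Step 3: prox(x) = [-1.7261, 5.1552]
||prox(x)|| = 5.4365
Step 4: Proximal objective.
0.5*||prox-x||^2 = 1.7298
lambda*||prox|| = 10.1119
Total = 11.8417


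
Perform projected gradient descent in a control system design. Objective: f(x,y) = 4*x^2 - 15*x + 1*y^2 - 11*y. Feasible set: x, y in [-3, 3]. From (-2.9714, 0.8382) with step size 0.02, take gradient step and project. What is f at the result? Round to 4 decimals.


Step 1: Compute gradient at (-2.9714, 0.8382).
grad_x = 2*4*-2.9714 - 15 = -38.7712
grad_y = 2*1*0.8382 - 11 = -9.3236
Step 2: Gradient step.
x_raw = -2.9714 - 0.02*-38.7712 = -2.196
y_raw = 0.8382 - 0.02*-9.3236 = 1.0247
Step 3: Project onto [-3, 3].
x_proj = clip(-2.196) = -2.196
y_proj = clip(1.0247) = 1.0247
Step 4: Evaluate f.
f(-2.196, 1.0247) = 42.0074


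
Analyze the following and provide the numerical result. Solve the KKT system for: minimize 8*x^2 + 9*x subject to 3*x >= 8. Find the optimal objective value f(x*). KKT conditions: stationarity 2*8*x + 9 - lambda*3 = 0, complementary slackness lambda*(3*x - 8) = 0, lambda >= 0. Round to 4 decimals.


Step 1: Try lambda = 0 (constraint inactive).
x_unc = -9/(2*8) = -0.5625
Check: 3*-0.5625 = -1.6875 < 8 -- violated!
Step 2: Constraint must be active: 3*x = 8
x* = 8/3 = 2.6667 (rounded; the exact value 8/3 is used below)
lambda = (2*8*(8/3) + 9)/3 = 17.2222
Step 3: Compute optimal value.
f(x*) = 8*(8/3)^2 + 9*(8/3) = 80.8889


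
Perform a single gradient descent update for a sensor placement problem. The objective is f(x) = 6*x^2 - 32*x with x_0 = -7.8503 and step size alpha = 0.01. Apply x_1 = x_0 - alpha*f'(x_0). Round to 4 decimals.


We compute the gradient at x_0 and apply the update.
f'(x) = 12*x - 32
f'(-7.8503) = 12*-7.8503 - 32 = -126.2036
x_1 = -7.8503 - 0.01*-126.2036 = -6.5883


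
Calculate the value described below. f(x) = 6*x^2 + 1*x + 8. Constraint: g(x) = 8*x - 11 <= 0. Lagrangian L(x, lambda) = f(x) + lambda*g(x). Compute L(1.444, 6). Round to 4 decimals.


Step 1: Evaluate f(x).
f(1.444) = 6*1.444^2 + 1*1.444 + 8 = 21.9548
Step 2: Evaluate g(x).
g(1.444) = 8*1.444 - 11 = 0.552
Step 3: Compute Lagrangian.
L = 21.9548 + 6*0.552 = 25.2668


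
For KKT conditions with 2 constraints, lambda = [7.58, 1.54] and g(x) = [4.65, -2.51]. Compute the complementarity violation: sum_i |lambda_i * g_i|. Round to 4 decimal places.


KKT complementary slackness check:
lambda_1 * g_1 = 7.58 * 4.65 = 35.247
lambda_2 * g_2 = 1.54 * -2.51 = -3.8654
Total violation = 35.247 + 3.8654 = 39.1124


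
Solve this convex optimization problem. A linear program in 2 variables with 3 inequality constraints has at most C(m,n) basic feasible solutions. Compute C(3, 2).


Each vertex corresponds to some choice of n active constraints out of m, so the number of vertices is at most C(m, n) = m! / (n!(m-n)!).
m = 3, n = 2
Numerator: 3 * 2
Denominator: 2! = 2
C(3, 2) = 3


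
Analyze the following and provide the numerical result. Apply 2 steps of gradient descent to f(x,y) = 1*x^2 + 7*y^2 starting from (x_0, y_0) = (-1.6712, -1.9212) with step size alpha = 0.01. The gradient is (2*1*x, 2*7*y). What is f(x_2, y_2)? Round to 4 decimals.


Gradient descent on f(x,y) = 1*x^2 + 7*y^2.
Starting point: (-1.6712, -1.9212), alpha = 0.01
Step 1: grad_x = 2*1*-1.6712 = -3.3424, grad_y = 2*7*-1.9212 = -26.8968
  x_1 = -1.6712 - 0.01*-3.3424 = -1.6378
  y_1 = -1.9212 - 0.01*-26.8968 = -1.6522
Step 2: grad_x = 2*1*-1.6378 = -3.2756, grad_y = 2*7*-1.6522 = -23.1312
  x_2 = -1.6378 - 0.01*-3.2756 = -1.605
  y_2 = -1.6522 - 0.01*-23.1312 = -1.4209
f(-1.605, -1.4209) = 1*(-1.605)^2 + 7*(-1.4209)^2 = 16.7092


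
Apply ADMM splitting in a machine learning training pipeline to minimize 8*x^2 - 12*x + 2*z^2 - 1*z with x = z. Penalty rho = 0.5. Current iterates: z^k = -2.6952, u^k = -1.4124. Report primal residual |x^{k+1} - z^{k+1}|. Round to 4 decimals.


ADMM iteration with rho = 0.5, z^k = -2.6952, u^k = -1.4124
Step 1: x-update.
Minimize 8*x^2 - 12*x + (0.5/2)*(x + 2.6952 - 1.4124)^2
FOC: (2*8 + 0.5)*x = 12 + 0.5*(-2.6952 + 1.4124)
x^{k+1} = 0.6884
Step 2: z-update.
Minimize 2*z^2 - 1*z + (0.5/2)*(0.6884 - z - 1.4124)^2
FOC: (2*2 + 0.5)*z = 1 + 0.5*(0.6884 - 1.4124)
z^{k+1} = 0.1418
Step 3: u-update.
u^{k+1} = -1.4124 + 0.6884 - 0.1418 = -0.8658
Step 4: Primal residual = |0.6884 - 0.1418| = 0.5466


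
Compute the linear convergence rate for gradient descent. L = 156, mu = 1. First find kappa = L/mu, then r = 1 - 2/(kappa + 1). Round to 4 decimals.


Step 1: Compute the condition number.
kappa = L/mu = 156/1 = 156.0
Step 2: Compute the convergence rate.
r = 1 - 2/(kappa + 1) = 1 - 2*mu/(L + mu) = (L - mu)/(L + mu) = 155/157 = 0.9873


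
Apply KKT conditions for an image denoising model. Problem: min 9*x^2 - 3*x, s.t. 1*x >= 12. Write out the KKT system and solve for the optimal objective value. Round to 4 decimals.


Step 1: Try lambda = 0 (constraint inactive).
x_unc = 3/(2*9) = 0.1667
Check: 1*0.1667 = 0.1667 < 12 -- violated!
Step 2: Constraint must be active: 1*x = 12
x* = 12/1 = 12.0
lambda = (2*9*12.0 - 3)/1 = 213.0
Step 3: Compute optimal value.
f(x*) = 9*12.0^2 - 3*12.0 = 1260.0


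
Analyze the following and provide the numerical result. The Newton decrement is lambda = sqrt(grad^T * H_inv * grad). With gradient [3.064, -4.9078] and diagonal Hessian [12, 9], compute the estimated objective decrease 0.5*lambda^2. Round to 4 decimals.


Step 1: H is diagonal, so H^(-1) * g = [0.2553, -0.5453].
Step 2: g^T H^(-1) g = sum_i g_i^2 / H_ii
  = (3.064)^2/12 + (-4.9078)^2/9
  = 0.7823 + 2.6763 = 3.4586
Step 3: Objective decrease = 0.5 * g^T H^(-1) g = 1.7293


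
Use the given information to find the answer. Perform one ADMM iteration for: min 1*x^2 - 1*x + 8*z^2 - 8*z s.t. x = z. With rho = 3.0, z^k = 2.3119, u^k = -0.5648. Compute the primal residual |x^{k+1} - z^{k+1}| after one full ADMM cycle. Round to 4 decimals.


ADMM iteration with rho = 3.0, z^k = 2.3119, u^k = -0.5648
Step 1: x-update.
Minimize 1*x^2 - 1*x + (3.0/2)*(x - 2.3119 - 0.5648)^2
FOC: (2*1 + 3.0)*x = 1 + 3.0*(2.3119 + 0.5648)
x^{k+1} = 1.926
Step 2: z-update.
Minimize 8*z^2 - 8*z + (3.0/2)*(1.926 - z - 0.5648)^2
FOC: (2*8 + 3.0)*z = 8 + 3.0*(1.926 - 0.5648)
z^{k+1} = 0.636
Step 3: u-update.
u^{k+1} = -0.5648 + 1.926 - 0.636 = 0.7252
Step 4: Primal residual = |1.926 - 0.636| = 1.29


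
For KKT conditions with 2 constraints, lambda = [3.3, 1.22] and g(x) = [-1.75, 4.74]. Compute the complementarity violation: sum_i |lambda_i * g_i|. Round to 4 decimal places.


KKT complementary slackness check:
lambda_1 * g_1 = 3.3 * -1.75 = -5.775
lambda_2 * g_2 = 1.22 * 4.74 = 5.7828
Total violation = 5.775 + 5.7828 = 11.5578


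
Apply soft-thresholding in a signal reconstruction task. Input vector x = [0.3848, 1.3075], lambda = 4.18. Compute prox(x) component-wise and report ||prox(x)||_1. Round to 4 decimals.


Soft-thresholding with lambda = 4.18:
prox(0.3848) = sign(0.3848)*max(|0.3848| - 4.18, 0) = 0.0
prox(1.3075) = sign(1.3075)*max(|1.3075| - 4.18, 0) = 0.0
prox(x) = [0.0, 0.0]
||prox(x)||_1 = 0.0 + 0.0 = 0.0


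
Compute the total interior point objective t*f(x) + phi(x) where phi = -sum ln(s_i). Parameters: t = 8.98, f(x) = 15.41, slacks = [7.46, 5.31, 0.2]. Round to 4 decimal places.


Step 1: Compute log-barrier.
ln values: [2.0096, 1.6696, -1.6094]
phi = -(2.0096 + 1.6696 - 1.6094) = -2.0697
Step 2: Compute augmented objective.
t*f(x) = 8.98*15.41 = 138.3818
Total = 138.3818 - 2.0697 = 136.3121


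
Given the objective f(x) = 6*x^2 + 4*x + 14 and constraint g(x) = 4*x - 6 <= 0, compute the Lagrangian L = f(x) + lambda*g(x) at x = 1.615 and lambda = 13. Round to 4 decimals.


Step 1: Evaluate f(x).
f(1.615) = 6*1.615^2 + 4*1.615 + 14 = 36.1094
Step 2: Evaluate g(x).
g(1.615) = 4*1.615 - 6 = 0.46
Step 3: Compute Lagrangian.
L = 36.1094 + 13*0.46 = 42.0894


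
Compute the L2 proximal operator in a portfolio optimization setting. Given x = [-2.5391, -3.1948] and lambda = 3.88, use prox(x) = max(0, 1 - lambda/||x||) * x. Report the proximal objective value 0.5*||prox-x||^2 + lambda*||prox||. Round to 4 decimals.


Step 1: Compute ||x||.
||x|| = 4.0809
Step 2: Compute scaling factor.
scale = max(0, 1 - 3.88/4.0809) = 0.0492
Step 3: prox(x) = [-0.125, -0.1573]
||prox(x)|| = 0.2009
Step 4: Proximal objective.
0.5*||prox-x||^2 = 7.5272
lambda*||prox|| = 0.7795
Total = 8.3067


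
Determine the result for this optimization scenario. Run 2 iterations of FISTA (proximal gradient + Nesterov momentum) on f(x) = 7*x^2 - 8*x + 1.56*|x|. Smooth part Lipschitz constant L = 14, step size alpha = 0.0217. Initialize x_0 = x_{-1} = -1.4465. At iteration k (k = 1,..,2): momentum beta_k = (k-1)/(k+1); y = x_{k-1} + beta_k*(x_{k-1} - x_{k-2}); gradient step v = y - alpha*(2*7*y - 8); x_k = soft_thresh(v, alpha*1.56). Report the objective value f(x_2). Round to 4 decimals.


FISTA on f(x) = 7*x^2 - 8*x + 1.56*|x|
L = 14, alpha = 0.0217
Iteration 1: beta = 0.0, y = -1.4465 + 0.0*(-1.4465 + 1.4465) = -1.4465
  grad(y) = -28.251, v = y - alpha*grad = -0.8335
  prox(v) = soft_thresh(-0.8335, 0.0339) = -0.7996
Iteration 2: beta = 0.3333, y = -0.7996 + 0.3333*(-0.7996 + 1.4465) = -0.584
  grad(y) = -16.1756, v = y - alpha*grad = -0.233
  prox(v) = soft_thresh(-0.233, 0.0339) = -0.1991
f(x_2) = 7*(-0.1991)^2 - 8*(-0.1991) + 1.56*|-0.1991| = 2.181


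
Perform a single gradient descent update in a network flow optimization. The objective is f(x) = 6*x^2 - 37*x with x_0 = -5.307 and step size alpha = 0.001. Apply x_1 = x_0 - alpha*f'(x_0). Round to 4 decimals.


We compute the gradient at x_0 and apply the update.
f'(x) = 12*x - 37
f'(-5.307) = 12*-5.307 - 37 = -100.684
x_1 = -5.307 - 0.001*-100.684 = -5.2063


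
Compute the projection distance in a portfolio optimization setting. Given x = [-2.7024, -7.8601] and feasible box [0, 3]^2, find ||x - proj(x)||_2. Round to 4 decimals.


Project each component onto [0, 3].
clip(-2.7024) = 0.0, clip(-7.8601) = 0.0
Projection = [0.0, 0.0]
Squared diffs: [7.303, 61.7812]
Distance = sqrt(69.0842) = 8.3117


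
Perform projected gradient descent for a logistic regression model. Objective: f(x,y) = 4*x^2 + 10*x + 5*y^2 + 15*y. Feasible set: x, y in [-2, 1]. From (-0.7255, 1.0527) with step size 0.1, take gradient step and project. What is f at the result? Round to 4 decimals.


Step 1: Compute gradient at (-0.7255, 1.0527).
grad_x = 2*4*-0.7255 + 10 = 4.196
grad_y = 2*5*1.0527 + 15 = 25.527
Step 2: Gradient step.
x_raw = -0.7255 - 0.1*4.196 = -1.1451
y_raw = 1.0527 - 0.1*25.527 = -1.5
Step 3: Project onto [-2, 1].
x_proj = clip(-1.1451) = -1.1451
y_proj = clip(-1.5) = -1.5
Step 4: Evaluate f.
f(-1.1451, -1.5) = -17.456


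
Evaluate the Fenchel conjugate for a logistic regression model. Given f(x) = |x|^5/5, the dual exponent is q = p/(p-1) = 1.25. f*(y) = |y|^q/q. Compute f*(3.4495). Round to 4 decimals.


The conjugate exponent q satisfies 1/p + 1/q = 1.
p = 5, so q = 5/(5 - 1) = 1.25
|y|^q = 3.4495^1.25 = 4.7011
f*(3.4495) = 4.7011 / 1.25 = 3.7608


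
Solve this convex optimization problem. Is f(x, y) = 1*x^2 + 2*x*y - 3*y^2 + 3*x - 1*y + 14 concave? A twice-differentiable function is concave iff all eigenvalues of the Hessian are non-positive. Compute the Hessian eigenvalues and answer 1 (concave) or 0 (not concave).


The Hessian of f(x,y) = 1*x^2 + 2*x*y - 3*y^2 + 3*x - 1*y + 14 is:
H = [[2, 2], [2, -6]]
Trace = 2 - 6 = -4
Determinant = 2*-6 - (2)^2 = -16
Discriminant = (-4)^2 - 4*-16 = 80.0
Eigenvalues: lambda_1 = -6.4721, lambda_2 = 2.4721
The function is not concave.

0


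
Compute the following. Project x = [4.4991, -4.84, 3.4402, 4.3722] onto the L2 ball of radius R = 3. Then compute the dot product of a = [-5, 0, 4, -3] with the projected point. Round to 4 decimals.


Step 1: Compute ||x|| (intermediates to 6 decimals).
||x|| = sqrt(4.4991^2 + (-4.84)^2 + 3.4402^2 + 4.3722^2) = 8.638206
Step 2: Project.
Since ||x|| > R, scale = R/||x|| = 3/8.638206 = 0.347294, proj(x) = scale * x
proj(x) = [1.56251, -1.680903, 1.194761, 1.518439]
Step 3: Dot product.
a^T * proj(x) = -5*1.56251 + 0*(-1.680903) + 4*1.194761 - 3*1.518439 = -7.5888


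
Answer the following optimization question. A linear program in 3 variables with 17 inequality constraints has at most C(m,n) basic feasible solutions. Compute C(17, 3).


Each vertex corresponds to some choice of n active constraints out of m, so the number of vertices is at most C(m, n) = m! / (n!(m-n)!).
m = 17, n = 3
Numerator: 17 * 16 * 15
Denominator: 3! = 6
C(17, 3) = 680


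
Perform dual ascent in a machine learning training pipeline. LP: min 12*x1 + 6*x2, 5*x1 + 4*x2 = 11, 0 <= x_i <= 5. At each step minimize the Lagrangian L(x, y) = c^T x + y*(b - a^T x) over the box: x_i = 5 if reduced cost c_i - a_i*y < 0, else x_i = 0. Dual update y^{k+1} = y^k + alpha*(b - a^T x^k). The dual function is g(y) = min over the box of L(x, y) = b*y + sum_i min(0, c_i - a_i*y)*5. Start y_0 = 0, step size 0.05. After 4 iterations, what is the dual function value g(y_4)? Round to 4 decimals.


Dual ascent for LP: min 12*x1 + 6*x2, 5*x1 + 4*x2 = 11, 0 <= x_i <= 5
Step 1: y^k = 0.0, reduced costs: (12.0, 6.0)
  x^k = (0.0, 0.0), subgradient = b - a^T x = 11.0
  y^{k+1} = 0.0 + 0.05*11.0 = 0.55
Step 2: y^k = 0.55, reduced costs: (9.25, 3.8)
  x^k = (0.0, 0.0), subgradient = b - a^T x = 11.0
  y^{k+1} = 0.55 + 0.05*11.0 = 1.1
Step 3: y^k = 1.1, reduced costs: (6.5, 1.6)
  x^k = (0.0, 0.0), subgradient = b - a^T x = 11.0
  y^{k+1} = 1.1 + 0.05*11.0 = 1.65
Step 4: y^k = 1.65, reduced costs: (3.75, -0.6)
  x^k = (0.0, 5.0), subgradient = b - a^T x = -9.0
  y^{k+1} = 1.65 + 0.05*-9.0 = 1.2
Dual objective at y_4 = 1.2: reduced costs (6.0, 1.2), box minimizer x = (0.0, 0.0)
g(y_4) = b*y + (c1 - a1*y)*x1 + (c2 - a2*y)*x2 = 11*1.2 + 6.0*0.0 + 1.2*0.0 = 13.2 + 0.0 + 0.0 = 13.2


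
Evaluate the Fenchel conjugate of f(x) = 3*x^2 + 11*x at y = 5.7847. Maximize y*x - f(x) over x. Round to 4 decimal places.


f*(y) = sup_x {y*x - a*x^2 - b*x} = sup_x {(y-b)*x - a*x^2}
FOC: (y - b) - 2a*x = 0 => x* = (y - b)/(2a)
x* = (5.7847 - 11)/(2*3) = -0.8692
f*(5.7847) = (y-b)^2/(4a) = (5.7847 - 11)^2/(4*3)
= 27.1994/12 = 2.2666


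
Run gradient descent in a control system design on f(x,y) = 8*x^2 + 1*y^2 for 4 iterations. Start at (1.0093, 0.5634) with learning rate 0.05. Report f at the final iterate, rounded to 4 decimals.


Gradient descent on f(x,y) = 8*x^2 + 1*y^2.
Starting point: (1.0093, 0.5634), alpha = 0.05
Step 1: grad_x = 2*8*1.0093 = 16.1488, grad_y = 2*1*0.5634 = 1.1268
  x_1 = 1.0093 - 0.05*16.1488 = 0.2019
  y_1 = 0.5634 - 0.05*1.1268 = 0.5071
Step 2: grad_x = 2*8*0.2019 = 3.2298, grad_y = 2*1*0.5071 = 1.0141
  x_2 = 0.2019 - 0.05*3.2298 = 0.0404
  y_2 = 0.5071 - 0.05*1.0141 = 0.4564
Step 3: grad_x = 2*8*0.0404 = 0.646, grad_y = 2*1*0.4564 = 0.9127
  x_3 = 0.0404 - 0.05*0.646 = 0.0081
  y_3 = 0.4564 - 0.05*0.9127 = 0.4107
Step 4: grad_x = 2*8*0.0081 = 0.1292, grad_y = 2*1*0.4107 = 0.8214
  x_4 = 0.0081 - 0.05*0.1292 = 0.0016
  y_4 = 0.4107 - 0.05*0.8214 = 0.3696
f(0.0016, 0.3696) = 8*0.0016^2 + 1*0.3696^2 = 0.1367


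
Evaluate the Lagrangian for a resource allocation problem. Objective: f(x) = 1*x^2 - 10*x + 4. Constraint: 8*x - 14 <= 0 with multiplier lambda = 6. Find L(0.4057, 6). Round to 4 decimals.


Step 1: Evaluate f(x).
f(0.4057) = 1*0.4057^2 - 10*0.4057 + 4 = 0.1076
Step 2: Evaluate g(x).
g(0.4057) = 8*0.4057 - 14 = -10.7544
Step 3: Compute Lagrangian.
L = 0.1076 + 6*-10.7544 = -64.4188


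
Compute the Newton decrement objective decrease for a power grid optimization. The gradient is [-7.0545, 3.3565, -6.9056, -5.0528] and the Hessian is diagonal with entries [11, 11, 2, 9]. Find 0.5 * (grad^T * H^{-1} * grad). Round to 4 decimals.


Step 1: H is diagonal, so H^(-1) * g = [-0.6413, 0.3051, -3.4528, -0.5614].
Step 2: g^T H^(-1) g = sum_i g_i^2 / H_ii
  = (-7.0545)^2/11 + (3.3565)^2/11 + (-6.9056)^2/2 + (-5.0528)^2/9
  = 4.5242 + 1.0242 + 23.8437 + 2.8368 = 32.2288
Step 3: Objective decrease = 0.5 * g^T H^(-1) g = 16.1144


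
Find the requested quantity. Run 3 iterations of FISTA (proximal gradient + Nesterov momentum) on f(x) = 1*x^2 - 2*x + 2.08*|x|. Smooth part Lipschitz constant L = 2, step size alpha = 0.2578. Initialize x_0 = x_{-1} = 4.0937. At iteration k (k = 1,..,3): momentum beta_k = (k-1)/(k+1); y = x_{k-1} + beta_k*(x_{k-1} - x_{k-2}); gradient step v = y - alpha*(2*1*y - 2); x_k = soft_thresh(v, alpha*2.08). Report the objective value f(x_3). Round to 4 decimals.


FISTA on f(x) = 1*x^2 - 2*x + 2.08*|x|
L = 2, alpha = 0.2578
Iteration 1: beta = 0.0, y = 4.0937 + 0.0*(4.0937 - 4.0937) = 4.0937
  grad(y) = 6.1874, v = y - alpha*grad = 2.4986
  prox(v) = soft_thresh(2.4986, 0.5362) = 1.9624
Iteration 2: beta = 0.3333, y = 1.9624 + 0.3333*(1.9624 - 4.0937) = 1.2519
  grad(y) = 0.5038, v = y - alpha*grad = 1.122
  prox(v) = soft_thresh(1.122, 0.5362) = 0.5858
Iteration 3: beta = 0.5, y = 0.5858 + 0.5*(0.5858 - 1.9624) = -0.1025
  grad(y) = -2.2049, v = y - alpha*grad = 0.466
  prox(v) = soft_thresh(0.466, 0.5362) = 0.0
f(x_3) = 1*0.0^2 - 2*0.0 + 2.08*|0.0| = 0.0


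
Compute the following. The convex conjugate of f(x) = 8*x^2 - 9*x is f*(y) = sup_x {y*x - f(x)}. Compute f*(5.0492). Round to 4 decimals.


f*(y) = sup_x {y*x - a*x^2 - b*x} = sup_x {(y-b)*x - a*x^2}
FOC: (y - b) - 2a*x = 0 => x* = (y - b)/(2a)
x* = (5.0492 + 9)/(2*8) = 0.8781
f*(5.0492) = (y-b)^2/(4a) = (5.0492 + 9)^2/(4*8)
= 197.38/32 = 6.1681


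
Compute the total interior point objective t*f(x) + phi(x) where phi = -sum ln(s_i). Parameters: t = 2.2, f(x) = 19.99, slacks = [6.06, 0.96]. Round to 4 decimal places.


Step 1: Compute log-barrier.
ln values: [1.8017, -0.0408]
phi = -(1.8017 - 0.0408) = -1.7609
Step 2: Compute augmented objective.
t*f(x) = 2.2*19.99 = 43.978
Total = 43.978 - 1.7609 = 42.2171


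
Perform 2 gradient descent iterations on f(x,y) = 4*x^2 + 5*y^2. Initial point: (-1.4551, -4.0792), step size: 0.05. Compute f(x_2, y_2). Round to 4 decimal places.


Gradient descent on f(x,y) = 4*x^2 + 5*y^2.
Starting point: (-1.4551, -4.0792), alpha = 0.05
Step 1: grad_x = 2*4*-1.4551 = -11.6408, grad_y = 2*5*-4.0792 = -40.792
  x_1 = -1.4551 - 0.05*-11.6408 = -0.8731
  y_1 = -4.0792 - 0.05*-40.792 = -2.0396
Step 2: grad_x = 2*4*-0.8731 = -6.9845, grad_y = 2*5*-2.0396 = -20.396
  x_2 = -0.8731 - 0.05*-6.9845 = -0.5238
  y_2 = -2.0396 - 0.05*-20.396 = -1.0198
f(-0.5238, -1.0198) = 4*(-0.5238)^2 + 5*(-1.0198)^2 = 6.2976


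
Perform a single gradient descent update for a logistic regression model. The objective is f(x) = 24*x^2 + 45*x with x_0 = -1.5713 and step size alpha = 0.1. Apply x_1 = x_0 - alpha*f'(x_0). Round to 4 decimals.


We compute the gradient at x_0 and apply the update.
f'(x) = 48*x + 45
f'(-1.5713) = 48*-1.5713 + 45 = -30.4224
x_1 = -1.5713 - 0.1*-30.4224 = 1.4709


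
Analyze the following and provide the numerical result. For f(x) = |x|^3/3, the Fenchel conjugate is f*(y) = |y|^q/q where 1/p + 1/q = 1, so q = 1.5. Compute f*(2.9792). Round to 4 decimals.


The conjugate exponent q satisfies 1/p + 1/q = 1.
p = 3, so q = 3/(3 - 1) = 1.5
|y|^q = 2.9792^1.5 = 5.1422
f*(2.9792) = 5.1422 / 1.5 = 3.4281


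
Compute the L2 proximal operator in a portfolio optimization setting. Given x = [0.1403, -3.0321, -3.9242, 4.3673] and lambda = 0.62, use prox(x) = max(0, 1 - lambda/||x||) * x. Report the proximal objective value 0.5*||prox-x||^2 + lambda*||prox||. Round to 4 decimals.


Step 1: Compute ||x||.
||x|| = 6.6095
Step 2: Compute scaling factor.
scale = max(0, 1 - 0.62/6.6095) = 0.9062
Step 3: prox(x) = [0.1271, -2.7477, -3.5561, 3.9576]
||prox(x)|| = 5.9895
Step 4: Proximal objective.
0.5*||prox-x||^2 = 0.1922
lambda*||prox|| = 3.7135
Total = 3.9057


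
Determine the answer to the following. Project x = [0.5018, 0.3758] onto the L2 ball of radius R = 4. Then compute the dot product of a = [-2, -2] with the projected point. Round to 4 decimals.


Step 1: Compute ||x|| (intermediates to 6 decimals).
||x|| = sqrt(0.5018^2 + 0.3758^2) = 0.62692
Step 2: Project.
Since ||x|| <= R, proj = x (no scaling needed).
proj(x) = [0.5018, 0.3758]
Step 3: Dot product.
a^T * proj(x) = -2*0.5018 - 2*0.3758 = -1.7552


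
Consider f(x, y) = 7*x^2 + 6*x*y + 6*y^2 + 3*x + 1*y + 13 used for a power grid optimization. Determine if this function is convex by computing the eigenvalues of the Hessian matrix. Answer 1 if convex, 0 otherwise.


The Hessian of f(x,y) = 7*x^2 + 6*x*y + 6*y^2 + 3*x + 1*y + 13 is:
H = [[14, 6], [6, 12]]
Trace = 14 + 12 = 26
Determinant = 14*12 - (6)^2 = 132
Discriminant = (26)^2 - 4*132 = 148.0
Eigenvalues: lambda_1 = 6.9172, lambda_2 = 19.0828
The function is convex.

1


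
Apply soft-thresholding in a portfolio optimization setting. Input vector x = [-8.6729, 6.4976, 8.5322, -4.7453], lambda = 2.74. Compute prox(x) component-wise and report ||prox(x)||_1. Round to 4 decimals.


Soft-thresholding with lambda = 2.74:
prox(-8.6729) = sign(-8.6729)*max(|-8.6729| - 2.74, 0) = -5.9329
prox(6.4976) = sign(6.4976)*max(|6.4976| - 2.74, 0) = 3.7576
prox(8.5322) = sign(8.5322)*max(|8.5322| - 2.74, 0) = 5.7922
prox(-4.7453) = sign(-4.7453)*max(|-4.7453| - 2.74, 0) = -2.0053
prox(x) = [-5.9329, 3.7576, 5.7922, -2.0053]
||prox(x)||_1 = 5.9329 + 3.7576 + 5.7922 + 2.0053 = 17.488


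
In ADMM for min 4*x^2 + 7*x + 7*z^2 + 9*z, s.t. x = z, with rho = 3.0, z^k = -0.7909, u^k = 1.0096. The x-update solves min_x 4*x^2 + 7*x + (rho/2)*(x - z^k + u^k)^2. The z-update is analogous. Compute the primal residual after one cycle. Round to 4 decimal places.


ADMM iteration with rho = 3.0, z^k = -0.7909, u^k = 1.0096
Step 1: x-update.
Minimize 4*x^2 + 7*x + (3.0/2)*(x + 0.7909 + 1.0096)^2
FOC: (2*4 + 3.0)*x = -7 + 3.0*(-0.7909 - 1.0096)
x^{k+1} = -1.1274
Step 2: z-update.
Minimize 7*z^2 + 9*z + (3.0/2)*(-1.1274 - z + 1.0096)^2
FOC: (2*7 + 3.0)*z = -9 + 3.0*(-1.1274 + 1.0096)
z^{k+1} = -0.5502
Step 3: u-update.
u^{k+1} = 1.0096 - 1.1274 + 0.5502 = 0.4324
Step 4: Primal residual = |-1.1274 + 0.5502| = 0.5772


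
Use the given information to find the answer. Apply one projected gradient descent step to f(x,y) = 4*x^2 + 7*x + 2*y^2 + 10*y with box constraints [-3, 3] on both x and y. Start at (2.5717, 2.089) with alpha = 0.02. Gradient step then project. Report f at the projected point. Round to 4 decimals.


Step 1: Compute gradient at (2.5717, 2.089).
grad_x = 2*4*2.5717 + 7 = 27.5736
grad_y = 2*2*2.089 + 10 = 18.356
Step 2: Gradient step.
x_raw = 2.5717 - 0.02*27.5736 = 2.0202
y_raw = 2.089 - 0.02*18.356 = 1.7219
Step 3: Project onto [-3, 3].
x_proj = clip(2.0202) = 2.0202
y_proj = clip(1.7219) = 1.7219
Step 4: Evaluate f.
f(2.0202, 1.7219) = 53.6154


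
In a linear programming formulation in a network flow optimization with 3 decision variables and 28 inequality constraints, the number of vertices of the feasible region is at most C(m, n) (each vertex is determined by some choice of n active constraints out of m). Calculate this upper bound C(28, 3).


Each vertex corresponds to some choice of n active constraints out of m, so the number of vertices is at most C(m, n) = m! / (n!(m-n)!).
m = 28, n = 3
Numerator: 28 * 27 * 26
Denominator: 3! = 6
C(28, 3) = 3276


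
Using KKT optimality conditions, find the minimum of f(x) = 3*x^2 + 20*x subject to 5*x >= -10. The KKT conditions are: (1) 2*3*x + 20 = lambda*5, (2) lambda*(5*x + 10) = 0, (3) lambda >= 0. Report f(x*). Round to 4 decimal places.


Step 1: Try lambda = 0 (constraint inactive).
x_unc = -20/(2*3) = -3.3333
Check: 5*-3.3333 = -16.6665 < -10 -- violated!
Step 2: Constraint must be active: 5*x = -10
x* = -10/5 = -2.0
lambda = (2*3*(-2.0) + 20)/5 = 1.6
Step 3: Compute optimal value.
f(x*) = 3*(-2.0)^2 + 20*(-2.0) = -28.0


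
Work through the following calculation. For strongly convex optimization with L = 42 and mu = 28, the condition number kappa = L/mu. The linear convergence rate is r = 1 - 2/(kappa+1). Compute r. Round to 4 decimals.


Step 1: Compute the condition number.
kappa = L/mu = 42/28 = 1.5
Step 2: Compute the convergence rate.
r = 1 - 2/(kappa + 1) = 1 - 2*mu/(L + mu) = (L - mu)/(L + mu) = 14/70 = 0.2


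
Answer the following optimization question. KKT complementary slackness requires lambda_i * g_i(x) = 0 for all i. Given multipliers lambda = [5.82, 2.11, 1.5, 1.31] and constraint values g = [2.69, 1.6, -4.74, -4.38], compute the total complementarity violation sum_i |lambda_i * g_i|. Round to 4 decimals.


KKT complementary slackness check:
lambda_1 * g_1 = 5.82 * 2.69 = 15.6558
lambda_2 * g_2 = 2.11 * 1.6 = 3.376
lambda_3 * g_3 = 1.5 * -4.74 = -7.11
lambda_4 * g_4 = 1.31 * -4.38 = -5.7378
Total violation = 15.6558 + 3.376 + 7.11 + 5.7378 = 31.8796


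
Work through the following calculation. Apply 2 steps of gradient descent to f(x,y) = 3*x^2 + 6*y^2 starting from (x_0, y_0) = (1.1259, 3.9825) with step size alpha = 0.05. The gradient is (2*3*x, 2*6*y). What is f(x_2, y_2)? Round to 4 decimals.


Gradient descent on f(x,y) = 3*x^2 + 6*y^2.
Starting point: (1.1259, 3.9825), alpha = 0.05
Step 1: grad_x = 2*3*1.1259 = 6.7554, grad_y = 2*6*3.9825 = 47.79
  x_1 = 1.1259 - 0.05*6.7554 = 0.7881
  y_1 = 3.9825 - 0.05*47.79 = 1.593
Step 2: grad_x = 2*3*0.7881 = 4.7288, grad_y = 2*6*1.593 = 19.116
  x_2 = 0.7881 - 0.05*4.7288 = 0.5517
  y_2 = 1.593 - 0.05*19.116 = 0.6372
f(0.5517, 0.6372) = 3*0.5517^2 + 6*0.6372^2 = 3.3492


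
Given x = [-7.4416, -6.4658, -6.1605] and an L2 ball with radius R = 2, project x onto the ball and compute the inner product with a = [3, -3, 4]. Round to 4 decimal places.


Step 1: Compute ||x|| (intermediates to 6 decimals).
||x|| = sqrt((-7.4416)^2 + (-6.4658)^2 + (-6.1605)^2) = 11.62479
Step 2: Project.
Since ||x|| > R, scale = R/||x|| = 2/11.62479 = 0.172046, proj(x) = scale * x
proj(x) = [-1.280298, -1.112415, -1.059889]
Step 3: Dot product.
a^T * proj(x) = 3*(-1.280298) - 3*(-1.112415) + 4*(-1.059889) = -4.7432


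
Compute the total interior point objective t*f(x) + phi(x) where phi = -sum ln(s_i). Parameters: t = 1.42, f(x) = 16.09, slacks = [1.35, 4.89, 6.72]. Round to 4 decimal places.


Step 1: Compute log-barrier.
ln values: [0.3001, 1.5872, 1.9051]
phi = -(0.3001 + 1.5872 + 1.9051) = -3.7924
Step 2: Compute augmented objective.
t*f(x) = 1.42*16.09 = 22.8478
Total = 22.8478 - 3.7924 = 19.0554


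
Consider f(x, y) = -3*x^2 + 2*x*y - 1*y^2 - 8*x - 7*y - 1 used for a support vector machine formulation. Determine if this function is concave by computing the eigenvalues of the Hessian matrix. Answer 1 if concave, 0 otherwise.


The Hessian of f(x,y) = -3*x^2 + 2*x*y - 1*y^2 - 8*x - 7*y - 1 is:
H = [[-6, 2], [2, -2]]
Trace = -6 - 2 = -8
Determinant = -6*-2 - (2)^2 = 8
Discriminant = (-8)^2 - 4*8 = 32.0
Eigenvalues: lambda_1 = -6.8284, lambda_2 = -1.1716
The function is concave.

1


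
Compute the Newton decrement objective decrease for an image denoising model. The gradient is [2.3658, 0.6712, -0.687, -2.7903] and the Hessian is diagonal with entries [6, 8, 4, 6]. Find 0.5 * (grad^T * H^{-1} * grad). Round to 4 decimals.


Step 1: H is diagonal, so H^(-1) * g = [0.3943, 0.0839, -0.1718, -0.4651].
Step 2: g^T H^(-1) g = sum_i g_i^2 / H_ii
  = (2.3658)^2/6 + (0.6712)^2/8 + (-0.687)^2/4 + (-2.7903)^2/6
  = 0.9328 + 0.0563 + 0.118 + 1.2976 = 2.4048
Step 3: Objective decrease = 0.5 * g^T H^(-1) g = 1.2024


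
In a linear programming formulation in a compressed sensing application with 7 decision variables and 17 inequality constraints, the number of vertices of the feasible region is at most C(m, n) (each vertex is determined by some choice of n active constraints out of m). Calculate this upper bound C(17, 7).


Each vertex corresponds to some choice of n active constraints out of m, so the number of vertices is at most C(m, n) = m! / (n!(m-n)!).
m = 17, n = 7
Numerator: 17 * 16 * 15 * 14 * 13 * 12 * 11
Denominator: 7! = 5040
C(17, 7) = 19448


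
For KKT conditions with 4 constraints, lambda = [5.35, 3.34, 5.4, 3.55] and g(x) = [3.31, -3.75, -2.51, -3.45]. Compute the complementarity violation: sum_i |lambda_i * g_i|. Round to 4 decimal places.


KKT complementary slackness check:
lambda_1 * g_1 = 5.35 * 3.31 = 17.7085
lambda_2 * g_2 = 3.34 * -3.75 = -12.525
lambda_3 * g_3 = 5.4 * -2.51 = -13.554
lambda_4 * g_4 = 3.55 * -3.45 = -12.2475
Total violation = 17.7085 + 12.525 + 13.554 + 12.2475 = 56.035


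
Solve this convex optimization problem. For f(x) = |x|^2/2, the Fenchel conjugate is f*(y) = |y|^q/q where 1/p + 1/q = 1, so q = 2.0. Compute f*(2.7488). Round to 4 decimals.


The conjugate exponent q satisfies 1/p + 1/q = 1.
p = 2, so q = 2/(2 - 1) = 2.0
|y|^q = 2.7488^2.0 = 7.5559
f*(2.7488) = 7.5559 / 2.0 = 3.778


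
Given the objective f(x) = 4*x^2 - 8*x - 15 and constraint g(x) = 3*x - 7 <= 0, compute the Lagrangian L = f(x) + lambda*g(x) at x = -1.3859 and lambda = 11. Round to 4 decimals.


Step 1: Evaluate f(x).
f(-1.3859) = 4*(-1.3859)^2 - 8*(-1.3859) - 15 = 3.7701
Step 2: Evaluate g(x).
g(-1.3859) = 3*-1.3859 - 7 = -11.1577
Step 3: Compute Lagrangian.
L = 3.7701 + 11*-11.1577 = -118.9646


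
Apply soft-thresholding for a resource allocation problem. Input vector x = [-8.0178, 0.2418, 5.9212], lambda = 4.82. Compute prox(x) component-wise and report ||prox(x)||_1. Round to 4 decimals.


Soft-thresholding with lambda = 4.82:
prox(-8.0178) = sign(-8.0178)*max(|-8.0178| - 4.82, 0) = -3.1978
prox(0.2418) = sign(0.2418)*max(|0.2418| - 4.82, 0) = 0.0
prox(5.9212) = sign(5.9212)*max(|5.9212| - 4.82, 0) = 1.1012
prox(x) = [-3.1978, 0.0, 1.1012]
||prox(x)||_1 = 3.1978 + 0.0 + 1.1012 = 4.299


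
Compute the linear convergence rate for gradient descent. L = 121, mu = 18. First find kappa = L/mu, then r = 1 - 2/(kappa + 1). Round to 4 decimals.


Step 1: Compute the condition number.
kappa = L/mu = 121/18 = 6.7222
Step 2: Compute the convergence rate.
r = 1 - 2/(kappa + 1) = 1 - 2*mu/(L + mu) = (L - mu)/(L + mu) = 103/139 = 0.741


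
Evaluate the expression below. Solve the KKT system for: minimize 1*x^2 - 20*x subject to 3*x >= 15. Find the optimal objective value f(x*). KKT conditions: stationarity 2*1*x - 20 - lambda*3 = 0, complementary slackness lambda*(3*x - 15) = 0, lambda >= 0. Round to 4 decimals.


Step 1: Try lambda = 0 (constraint inactive).
Stationarity: 2*1*x - 20 = 0
x* = 20/(2*1) = 10.0
Check constraint: 3*10.0 = 30.0 >= 15 -- satisfied.
Step 2: Compute optimal value.
f(x*) = 1*10.0^2 - 20*10.0 = -100.0


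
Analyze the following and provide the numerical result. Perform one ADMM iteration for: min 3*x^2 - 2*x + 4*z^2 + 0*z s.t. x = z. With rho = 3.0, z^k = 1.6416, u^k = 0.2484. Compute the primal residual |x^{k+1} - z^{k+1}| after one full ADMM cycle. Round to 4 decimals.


ADMM iteration with rho = 3.0, z^k = 1.6416, u^k = 0.2484
Step 1: x-update.
Minimize 3*x^2 - 2*x + (3.0/2)*(x - 1.6416 + 0.2484)^2
FOC: (2*3 + 3.0)*x = 2 + 3.0*(1.6416 - 0.2484)
x^{k+1} = 0.6866
Step 2: z-update.
Minimize 4*z^2 + 0*z + (3.0/2)*(0.6866 - z + 0.2484)^2
FOC: (2*4 + 3.0)*z = 0 + 3.0*(0.6866 + 0.2484)
z^{k+1} = 0.255
Step 3: u-update.
u^{k+1} = 0.2484 + 0.6866 - 0.255 = 0.68
Step 4: Primal residual = |0.6866 - 0.255| = 0.4316


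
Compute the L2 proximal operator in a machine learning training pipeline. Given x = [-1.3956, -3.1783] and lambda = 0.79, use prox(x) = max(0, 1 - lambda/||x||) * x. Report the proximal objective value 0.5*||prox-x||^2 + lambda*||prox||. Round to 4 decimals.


Step 1: Compute ||x||.
||x|| = 3.4712
Step 2: Compute scaling factor.
scale = max(0, 1 - 0.79/3.4712) = 0.7724
Step 3: prox(x) = [-1.078, -2.455]
||prox(x)|| = 2.6812
Step 4: Proximal objective.
0.5*||prox-x||^2 = 0.3121
lambda*||prox|| = 2.1181
Total = 2.4302
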